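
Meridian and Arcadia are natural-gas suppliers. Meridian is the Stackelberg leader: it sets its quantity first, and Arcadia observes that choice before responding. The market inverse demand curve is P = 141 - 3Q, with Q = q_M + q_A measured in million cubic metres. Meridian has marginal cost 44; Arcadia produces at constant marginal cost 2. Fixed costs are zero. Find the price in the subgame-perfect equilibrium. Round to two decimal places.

57.75

Solve by backward induction. Given q_M, the follower Arcadia maximises π_A = (141 - 3q_M - 3q_A)q_A - 2q_A.
Setting the follower's marginal profit to zero, 139 - 3q_M - 6q_A = 0, i.e. q_A = (139 - 3q_M)/6.
Meridian substitutes q_A(q_M) into its own profit: π_M = q_M(141 - 3q_M - (139 - 3q_M)/2) - 44q_M = (143/2 - (3/2)q_M)q_M - 44q_M.
Maximising: ∂π_M/∂q_M = 55/2 - 3q_M = 0, giving q_M = 55/6.
Then q_A = (139 - 3·(55/6))/6 = 223/12.
Total output Q = 111/4, so price P = 141 - 3·(111/4) = 231/4.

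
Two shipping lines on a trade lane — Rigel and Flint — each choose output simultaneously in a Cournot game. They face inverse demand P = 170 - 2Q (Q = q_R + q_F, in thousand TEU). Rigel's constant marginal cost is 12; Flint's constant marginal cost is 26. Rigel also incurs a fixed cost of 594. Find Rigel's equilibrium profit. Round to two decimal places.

1049.56

Rigel's profit: π_R = (170 - 2Q)q_R - (12q_R). Setting ∂π_R/∂q_R = 0: 158 - 4q_R - 2(q_F) = 0.
Flint's first-order condition: 144 - 4q_F - 2(q_R) = 0.
Best responses: q_R = (158 - 2q_F)/4, q_F = (144 - 2q_R)/4.
Substituting one into the other gives q_R = 86/3 and q_F = 65/3.
Price P = 170 - 2·(151/3) = 208/3.
Rigel's profit: (208/3 - 12)·(86/3) - 594 = 1049.5556.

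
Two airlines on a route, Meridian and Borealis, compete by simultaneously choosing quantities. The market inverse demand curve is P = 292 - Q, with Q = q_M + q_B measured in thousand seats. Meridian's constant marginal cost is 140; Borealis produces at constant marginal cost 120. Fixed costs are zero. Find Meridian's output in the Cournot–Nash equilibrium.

44

Meridian's profit: π_M = (292 - Q)q_M - (140q_M). Setting ∂π_M/∂q_M = 0: 152 - 2q_M - (q_B) = 0.
Borealis's first-order condition: 172 - 2q_B - (q_M) = 0.
Rearranging gives the reaction functions q_M = (152 - q_B)/2 and q_B = (172 - q_M)/2.
Solving the pair: q_M = 44, q_B = 64.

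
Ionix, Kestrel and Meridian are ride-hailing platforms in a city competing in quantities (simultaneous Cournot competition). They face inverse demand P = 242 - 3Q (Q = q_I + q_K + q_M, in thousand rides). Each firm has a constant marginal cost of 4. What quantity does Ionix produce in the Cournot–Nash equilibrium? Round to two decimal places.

Each firm earns π_i = (242 - 3Q)q_i - 4q_i.
First-order condition (treating rivals' output as given): 238 - 6q_i - 3·Σ_{j≠i} q_j = 0.
With identical firms every q_j equals q_i, so Σ_{j≠i} q_j = 2q_i and 238 = 12q_i, giving q_i = 119/6.

19.83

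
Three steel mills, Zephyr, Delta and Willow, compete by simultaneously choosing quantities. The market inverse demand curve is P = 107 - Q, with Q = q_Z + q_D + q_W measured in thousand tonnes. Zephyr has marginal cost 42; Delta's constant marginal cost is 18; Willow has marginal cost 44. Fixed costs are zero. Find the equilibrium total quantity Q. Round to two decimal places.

Zephyr's profit: π_Z = (107 - Q)q_Z - (42q_Z). Setting ∂π_Z/∂q_Z = 0: 65 - 2q_Z - (q_D + q_W) = 0.
Delta's first-order condition: 89 - 2q_D - (q_Z + q_W) = 0.
Willow's profit: π_W = (107 - Q)q_W - (44q_W). Setting ∂π_W/∂q_W = 0: 63 - 2q_W - (q_Z + q_D) = 0.
Adding the 3 first-order conditions: 217 − 4Q = 0, so Q = 217/4.
Back-substituting: q_Z = (65 − 217/4) = 43/4, q_D = (89 − 217/4) = 139/4, q_W = (63 − 217/4) = 35/4.
Total output Q = 43/4 + 139/4 + 35/4 = 217/4.

54.25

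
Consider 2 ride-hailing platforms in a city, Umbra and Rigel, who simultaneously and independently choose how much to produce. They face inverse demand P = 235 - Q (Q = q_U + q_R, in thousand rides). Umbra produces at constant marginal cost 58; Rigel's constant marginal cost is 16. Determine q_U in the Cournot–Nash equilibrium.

Umbra's profit: π_U = (235 - Q)q_U - (58q_U). Setting ∂π_U/∂q_U = 0: 177 - 2q_U - (q_R) = 0.
Rigel's profit: π_R = (235 - Q)q_R - (16q_R). Setting ∂π_R/∂q_R = 0: 219 - 2q_R - (q_U) = 0.
Rearranging gives the reaction functions q_U = (177 - q_R)/2 and q_R = (219 - q_U)/2.
Substituting one into the other gives q_U = 45 and q_R = 87.

45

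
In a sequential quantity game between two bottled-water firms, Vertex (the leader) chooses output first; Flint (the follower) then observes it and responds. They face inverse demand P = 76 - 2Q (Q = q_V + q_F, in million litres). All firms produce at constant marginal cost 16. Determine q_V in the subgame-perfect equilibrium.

Solve by backward induction. Given q_V, the follower Flint maximises π_F = (76 - 2q_V - 2q_F)q_F - 16q_F.
Setting the follower's marginal profit to zero, 60 - 2q_V - 4q_F = 0, i.e. q_F = (60 - 2q_V)/4.
The leader anticipates this reaction. Substituting into P = 76 - 2Q gives P = 46 - q_V, so π_V = (46 - q_V)q_V - 16q_V.
Leader FOC: 30 - 2q_V = 0, so q_V = 15.
Then q_F = (60 - 2·15)/4 = 15/2.

15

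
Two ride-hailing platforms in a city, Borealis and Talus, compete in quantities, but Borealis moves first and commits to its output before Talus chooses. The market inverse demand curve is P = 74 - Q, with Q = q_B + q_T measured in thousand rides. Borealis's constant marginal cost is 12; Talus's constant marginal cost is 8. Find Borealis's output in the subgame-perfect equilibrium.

29

Solve by backward induction. Given q_B, the follower Talus maximises π_T = (74 - q_B - q_T)q_T - 8q_T.
Follower FOC: 66 - q_B - 2q_T = 0, so q_T(q_B) = (66 - q_B)/2.
The leader anticipates this reaction. Substituting into P = 74 - Q gives P = 41 - (1/2)q_B, so π_B = (41 - (1/2)q_B)q_B - 12q_B.
Maximising: ∂π_B/∂q_B = 29 - q_B = 0, giving q_B = 29.
Then q_T = (66 - 29)/2 = 37/2.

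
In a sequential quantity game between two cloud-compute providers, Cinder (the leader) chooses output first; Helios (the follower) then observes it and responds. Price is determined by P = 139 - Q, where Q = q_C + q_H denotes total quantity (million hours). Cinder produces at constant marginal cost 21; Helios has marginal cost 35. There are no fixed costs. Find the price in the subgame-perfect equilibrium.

54

Solve by backward induction. Given q_C, the follower Helios maximises π_H = (139 - q_C - q_H)q_H - 35q_H.
Setting the follower's marginal profit to zero, 104 - q_C - 2q_H = 0, i.e. q_H = (104 - q_C)/2.
The leader anticipates this reaction. Substituting into P = 139 - Q gives P = 87 - (1/2)q_C, so π_C = (87 - (1/2)q_C)q_C - 21q_C.
The leader's first-order condition 66 - q_C = 0 yields q_C = 66.
Then q_H = (104 - 66)/2 = 19.
Total output Q = 85, so price P = 139 - 85 = 54.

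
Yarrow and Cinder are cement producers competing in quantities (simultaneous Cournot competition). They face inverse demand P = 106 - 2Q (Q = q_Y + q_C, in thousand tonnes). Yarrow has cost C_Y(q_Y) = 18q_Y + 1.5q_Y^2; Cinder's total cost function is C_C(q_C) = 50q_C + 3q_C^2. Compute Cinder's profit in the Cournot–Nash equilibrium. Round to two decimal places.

53.55

Yarrow's profit: π_Y = (106 - 2Q)q_Y - (18q_Y + (3/2)q_Y²). Setting ∂π_Y/∂q_Y = 0: 88 - 7q_Y - 2(q_C) = 0.
Cinder's first-order condition: 56 - 10q_C - 2(q_Y) = 0.
Rearranging gives the reaction functions q_Y = (88 - 2q_C)/7 and q_C = (56 - 2q_Y)/10.
Substituting one into the other gives q_Y = 128/11 and q_C = 36/11.
Price P = 106 - 2·(164/11) = 838/11.
Cinder's profit: (838/11)·(36/11) - 50·(36/11) - 3(36/11)² = 53.5537.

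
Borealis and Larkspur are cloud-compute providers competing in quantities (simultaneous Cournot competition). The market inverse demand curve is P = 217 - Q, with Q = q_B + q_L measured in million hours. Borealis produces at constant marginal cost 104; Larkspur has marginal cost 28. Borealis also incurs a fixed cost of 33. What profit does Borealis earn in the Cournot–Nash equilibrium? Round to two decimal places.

Borealis's profit: π_B = (217 - Q)q_B - (104q_B). Setting ∂π_B/∂q_B = 0: 113 - 2q_B - (q_L) = 0.
Larkspur's first-order condition: 189 - 2q_L - (q_B) = 0.
Rearranging gives the reaction functions q_B = (113 - q_L)/2 and q_L = (189 - q_B)/2.
Substituting one into the other gives q_B = 37/3 and q_L = 265/3.
Price P = 217 - 302/3 = 349/3.
Borealis's profit: (349/3 - 104)·(37/3) - 33 = 1072/9.

119.11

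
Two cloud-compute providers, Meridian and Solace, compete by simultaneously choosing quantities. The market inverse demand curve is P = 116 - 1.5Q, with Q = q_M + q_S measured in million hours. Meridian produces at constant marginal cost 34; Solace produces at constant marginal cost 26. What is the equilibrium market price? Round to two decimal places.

58.67

Meridian's profit: π_M = (116 - 1.5Q)q_M - (34q_M). Setting ∂π_M/∂q_M = 0: 82 - 3q_M - (3/2)(q_S) = 0.
Solace's profit: π_S = (116 - 1.5Q)q_S - (26q_S). Setting ∂π_S/∂q_S = 0: 90 - 3q_S - (3/2)(q_M) = 0.
So q_M = (82 - (3/2)q_S)/3 and q_S = (90 - (3/2)q_M)/3.
Substituting one into the other gives q_M = 148/9 and q_S = 196/9.
Total output Q = 344/9, so price P = 116 - (3/2)·(344/9) = 176/3.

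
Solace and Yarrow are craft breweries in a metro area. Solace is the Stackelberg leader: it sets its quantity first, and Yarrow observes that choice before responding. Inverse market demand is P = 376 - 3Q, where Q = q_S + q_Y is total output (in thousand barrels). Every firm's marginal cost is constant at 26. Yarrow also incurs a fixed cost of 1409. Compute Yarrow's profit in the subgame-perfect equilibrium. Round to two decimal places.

Solve by backward induction. Given q_S, the follower Yarrow maximises π_Y = (376 - 3q_S - 3q_Y)q_Y - 26q_Y.
Setting the follower's marginal profit to zero, 350 - 3q_S - 6q_Y = 0, i.e. q_Y = (350 - 3q_S)/6.
The leader anticipates this reaction. Substituting into P = 376 - 3Q gives P = 201 - (3/2)q_S, so π_S = (201 - (3/2)q_S)q_S - 26q_S.
Maximising: ∂π_S/∂q_S = 175 - 3q_S = 0, giving q_S = 175/3.
Then q_Y = (350 - 3·(175/3))/6 = 175/6.
Price P = 376 - 3·(175/2) = 227/2.
Yarrow's profit: (227/2 - 26)·(175/6) - 1409 = 1143.0833.

1143.08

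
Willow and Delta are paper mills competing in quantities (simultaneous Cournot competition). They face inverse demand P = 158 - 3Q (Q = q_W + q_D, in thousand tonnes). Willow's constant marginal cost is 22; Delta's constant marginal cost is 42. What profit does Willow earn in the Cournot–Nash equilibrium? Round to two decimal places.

Willow's profit: π_W = (158 - 3Q)q_W - (22q_W). Setting ∂π_W/∂q_W = 0: 136 - 6q_W - 3(q_D) = 0.
Delta's first-order condition: 116 - 6q_D - 3(q_W) = 0.
So q_W = (136 - 3q_D)/6 and q_D = (116 - 3q_W)/6.
Solving the pair: q_W = 52/3, q_D = 32/3.
Price P = 158 - 3·28 = 74.
Willow's profit: (74 - 22)·(52/3) = 901.3333.

901.33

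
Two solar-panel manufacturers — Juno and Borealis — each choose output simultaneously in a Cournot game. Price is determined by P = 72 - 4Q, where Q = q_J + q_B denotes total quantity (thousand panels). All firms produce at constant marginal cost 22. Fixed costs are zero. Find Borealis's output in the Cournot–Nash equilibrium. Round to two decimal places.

4.17

A representative firm's profit is π_i = q_i(72 - 4Q) - 22q_i.
First-order condition (treating rivals' output as given): 50 - 8q_i - 4q_j = 0.
By symmetry each firm produces the same amount; substituting q_j = q_i yields q_i = 50/12 = 25/6.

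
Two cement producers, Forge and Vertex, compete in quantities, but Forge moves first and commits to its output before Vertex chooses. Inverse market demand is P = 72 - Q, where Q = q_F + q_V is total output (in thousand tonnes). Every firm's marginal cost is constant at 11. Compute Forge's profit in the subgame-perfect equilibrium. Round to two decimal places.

Solve by backward induction. Given q_F, the follower Vertex maximises π_V = (72 - q_F - q_V)q_V - 11q_V.
Setting the follower's marginal profit to zero, 61 - q_F - 2q_V = 0, i.e. q_V = (61 - q_F)/2.
The leader anticipates this reaction. Substituting into P = 72 - Q gives P = 83/2 - (1/2)q_F, so π_F = (83/2 - (1/2)q_F)q_F - 11q_F.
Leader FOC: 61/2 - q_F = 0, so q_F = 61/2.
Then q_V = (61 - 61/2)/2 = 61/4.
Price P = 72 - 183/4 = 105/4.
Forge's profit: (105/4 - 11)·(61/2) = 465.1250.

465.13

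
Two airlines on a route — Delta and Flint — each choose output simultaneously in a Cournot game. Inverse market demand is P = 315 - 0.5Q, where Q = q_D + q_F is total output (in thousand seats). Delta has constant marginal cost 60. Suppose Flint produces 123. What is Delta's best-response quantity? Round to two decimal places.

With the rival's output fixed at 123, Delta's profit is π_D = (315 - (1/2)·123 - (1/2)q_D)q_D - (60q_D) = (507/2 - (1/2)q_D)q_D - (60q_D).
∂π_D/∂q_D = 387/2 - q_D = 0, so q_D = 387/2.

193.50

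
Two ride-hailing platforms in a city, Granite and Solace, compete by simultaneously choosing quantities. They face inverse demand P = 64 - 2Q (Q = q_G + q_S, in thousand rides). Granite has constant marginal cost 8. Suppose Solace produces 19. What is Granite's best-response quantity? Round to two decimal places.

With the rival's output fixed at 19, Granite's profit is π_G = (64 - 2·19 - 2q_G)q_G - (8q_G) = (26 - 2q_G)q_G - (8q_G).
∂π_G/∂q_G = 18 - 4q_G = 0, so q_G = 9/2.

4.50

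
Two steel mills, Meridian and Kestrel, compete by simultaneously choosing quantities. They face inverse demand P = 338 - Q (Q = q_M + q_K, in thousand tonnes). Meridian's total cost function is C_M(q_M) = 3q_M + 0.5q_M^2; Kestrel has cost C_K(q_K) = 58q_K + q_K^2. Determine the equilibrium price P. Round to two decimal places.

195.73

Meridian's profit: π_M = (338 - Q)q_M - (3q_M + (1/2)q_M²). Setting ∂π_M/∂q_M = 0: 335 - 3q_M - (q_K) = 0.
Kestrel's first-order condition: 280 - 4q_K - (q_M) = 0.
Rearranging gives the reaction functions q_M = (335 - q_K)/3 and q_K = (280 - q_M)/4.
Solving the pair: q_M = 1060/11, q_K = 505/11.
Total output Q = 1565/11, so price P = 338 - 1565/11 = 195.7273.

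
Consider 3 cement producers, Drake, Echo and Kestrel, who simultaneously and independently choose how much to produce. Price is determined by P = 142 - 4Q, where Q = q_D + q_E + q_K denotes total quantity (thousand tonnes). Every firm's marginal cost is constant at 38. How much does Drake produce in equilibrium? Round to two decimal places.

Each firm earns π_i = (142 - 4Q)q_i - 38q_i.
First-order condition (treating rivals' output as given): 104 - 8q_i - 4·Σ_{j≠i} q_j = 0.
By symmetry each firm produces the same amount; substituting Σ_{j≠i} q_j = 2q_i yields q_i = 104/16 = 13/2.

6.50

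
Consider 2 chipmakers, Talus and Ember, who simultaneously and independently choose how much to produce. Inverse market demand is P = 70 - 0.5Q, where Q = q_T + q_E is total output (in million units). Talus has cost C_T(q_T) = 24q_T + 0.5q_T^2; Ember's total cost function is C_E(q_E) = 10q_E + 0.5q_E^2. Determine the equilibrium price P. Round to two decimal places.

48.80

Talus's profit: π_T = (70 - 0.5Q)q_T - (24q_T + (1/2)q_T²). Setting ∂π_T/∂q_T = 0: 46 - 2q_T - (1/2)(q_E) = 0.
Ember's first-order condition: 60 - 2q_E - (1/2)(q_T) = 0.
Rearranging gives the reaction functions q_T = (46 - (1/2)q_E)/2 and q_E = (60 - (1/2)q_T)/2.
Substituting one into the other gives q_T = 248/15 and q_E = 388/15.
Total output Q = 212/5, so price P = 70 - (1/2)·(212/5) = 244/5.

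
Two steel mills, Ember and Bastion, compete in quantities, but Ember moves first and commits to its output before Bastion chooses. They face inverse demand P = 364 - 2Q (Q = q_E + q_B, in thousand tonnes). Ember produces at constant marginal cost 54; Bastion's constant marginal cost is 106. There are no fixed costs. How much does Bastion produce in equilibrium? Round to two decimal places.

Solve by backward induction. Given q_E, the follower Bastion maximises π_B = (364 - 2q_E - 2q_B)q_B - 106q_B.
Setting the follower's marginal profit to zero, 258 - 2q_E - 4q_B = 0, i.e. q_B = (258 - 2q_E)/4.
Ember substitutes q_B(q_E) into its own profit: π_E = q_E(364 - 2q_E - (258 - 2q_E)/2) - 54q_E = (235 - q_E)q_E - 54q_E.
Leader FOC: 181 - 2q_E = 0, so q_E = 181/2.
Then q_B = (258 - 2·(181/2))/4 = 77/4.

19.25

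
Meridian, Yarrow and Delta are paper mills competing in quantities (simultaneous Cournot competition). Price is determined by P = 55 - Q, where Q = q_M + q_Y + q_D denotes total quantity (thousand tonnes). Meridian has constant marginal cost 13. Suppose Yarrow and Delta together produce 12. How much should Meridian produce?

With rivals' combined output fixed at 12, Meridian's profit is π_M = (55 - 12 - q_M)q_M - (13q_M) = (43 - q_M)q_M - (13q_M).
∂π_M/∂q_M = 30 - 2q_M = 0, so q_M = 15.

15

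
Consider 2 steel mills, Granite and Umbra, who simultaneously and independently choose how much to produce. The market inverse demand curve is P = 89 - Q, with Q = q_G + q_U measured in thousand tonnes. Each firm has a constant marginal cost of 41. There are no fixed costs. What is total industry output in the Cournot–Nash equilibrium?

32

A representative firm's profit is π_i = q_i(89 - Q) - 41q_i.
First-order condition (treating rivals' output as given): 48 - 2q_i - q_j = 0.
By symmetry each firm produces the same amount; substituting q_j = q_i yields q_i = 48/3 = 16.
Total output Q = 16 + 16 = 32.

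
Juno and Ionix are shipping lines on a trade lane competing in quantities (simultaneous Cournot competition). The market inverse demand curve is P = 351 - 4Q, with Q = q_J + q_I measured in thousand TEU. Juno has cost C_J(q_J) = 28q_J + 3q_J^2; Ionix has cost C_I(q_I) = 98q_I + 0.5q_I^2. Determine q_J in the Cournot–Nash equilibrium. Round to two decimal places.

17.23

Juno's profit: π_J = (351 - 4Q)q_J - (28q_J + 3q_J²). Setting ∂π_J/∂q_J = 0: 323 - 14q_J - 4(q_I) = 0.
Ionix's profit: π_I = (351 - 4Q)q_I - (98q_I + (1/2)q_I²). Setting ∂π_I/∂q_I = 0: 253 - 9q_I - 4(q_J) = 0.
Rearranging gives the reaction functions q_J = (323 - 4q_I)/14 and q_I = (253 - 4q_J)/9.
Substituting one into the other gives q_J = 379/22 and q_I = 225/11.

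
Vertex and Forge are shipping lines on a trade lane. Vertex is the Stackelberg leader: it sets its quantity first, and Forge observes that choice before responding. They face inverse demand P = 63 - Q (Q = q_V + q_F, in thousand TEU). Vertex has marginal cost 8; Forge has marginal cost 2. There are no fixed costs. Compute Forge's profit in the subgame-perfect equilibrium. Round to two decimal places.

Solve by backward induction. Given q_V, the follower Forge maximises π_F = (63 - q_V - q_F)q_F - 2q_F.
∂π_F/∂q_F = 61 - q_V - 2q_F = 0 gives the reaction function q_F = (61 - q_V)/2.
Vertex substitutes q_F(q_V) into its own profit: π_V = q_V(63 - q_V - (61 - q_V)/2) - 8q_V = (65/2 - (1/2)q_V)q_V - 8q_V.
Maximising: ∂π_V/∂q_V = 49/2 - q_V = 0, giving q_V = 49/2.
Then q_F = (61 - 49/2)/2 = 73/4.
Price P = 63 - 171/4 = 81/4.
Forge's profit: (81/4 - 2)·(73/4) = 333.0625.

333.06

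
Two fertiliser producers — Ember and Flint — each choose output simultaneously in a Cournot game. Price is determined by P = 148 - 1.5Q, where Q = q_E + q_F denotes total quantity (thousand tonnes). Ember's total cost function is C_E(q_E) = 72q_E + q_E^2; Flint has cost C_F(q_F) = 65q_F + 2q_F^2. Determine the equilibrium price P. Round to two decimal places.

115.55

Ember's profit: π_E = (148 - 1.5Q)q_E - (72q_E + q_E²). Setting ∂π_E/∂q_E = 0: 76 - 5q_E - (3/2)(q_F) = 0.
Flint's profit: π_F = (148 - 1.5Q)q_F - (65q_F + 2q_F²). Setting ∂π_F/∂q_F = 0: 83 - 7q_F - (3/2)(q_E) = 0.
Best responses: q_E = (76 - (3/2)q_F)/5, q_F = (83 - (3/2)q_E)/7.
Solving the pair: q_E = 1630/131, q_F = 1204/131.
Total output Q = 21.6336, so price P = 148 - (3/2)·21.6336 = 115.5496.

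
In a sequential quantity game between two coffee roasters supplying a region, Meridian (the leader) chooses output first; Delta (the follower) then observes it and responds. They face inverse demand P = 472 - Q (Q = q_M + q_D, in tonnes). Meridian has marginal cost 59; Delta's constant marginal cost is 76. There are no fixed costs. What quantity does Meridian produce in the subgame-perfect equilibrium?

The follower Delta best-responds to any q_M: π_D = (472 - Q)q_D - 76q_D.
Follower FOC: 396 - q_M - 2q_D = 0, so q_D(q_M) = (396 - q_M)/2.
The leader anticipates this reaction. Substituting into P = 472 - Q gives P = 274 - (1/2)q_M, so π_M = (274 - (1/2)q_M)q_M - 59q_M.
The leader's first-order condition 215 - q_M = 0 yields q_M = 215.
Then q_D = (396 - 215)/2 = 181/2.

215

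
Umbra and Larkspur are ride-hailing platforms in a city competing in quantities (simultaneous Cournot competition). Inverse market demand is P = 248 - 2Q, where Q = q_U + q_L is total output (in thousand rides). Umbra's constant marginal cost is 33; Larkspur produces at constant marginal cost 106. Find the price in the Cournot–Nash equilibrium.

129

Umbra's profit: π_U = (248 - 2Q)q_U - (33q_U). Setting ∂π_U/∂q_U = 0: 215 - 4q_U - 2(q_L) = 0.
Larkspur's profit: π_L = (248 - 2Q)q_L - (106q_L). Setting ∂π_L/∂q_L = 0: 142 - 4q_L - 2(q_U) = 0.
Best responses: q_U = (215 - 2q_L)/4, q_L = (142 - 2q_U)/4.
Substituting one into the other gives q_U = 48 and q_L = 23/2.
Total output Q = 119/2, so price P = 248 - 2·(119/2) = 129.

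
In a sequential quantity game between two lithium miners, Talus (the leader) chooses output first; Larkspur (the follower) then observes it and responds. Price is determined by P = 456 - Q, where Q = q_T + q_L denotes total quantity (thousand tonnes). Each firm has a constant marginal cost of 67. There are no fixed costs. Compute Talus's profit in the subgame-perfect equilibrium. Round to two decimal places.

18915.13

The follower Larkspur best-responds to any q_T: π_L = (456 - Q)q_L - 67q_L.
∂π_L/∂q_L = 389 - q_T - 2q_L = 0 gives the reaction function q_L = (389 - q_T)/2.
The leader anticipates this reaction. Substituting into P = 456 - Q gives P = 523/2 - (1/2)q_T, so π_T = (523/2 - (1/2)q_T)q_T - 67q_T.
Maximising: ∂π_T/∂q_T = 389/2 - q_T = 0, giving q_T = 389/2.
Then q_L = (389 - 389/2)/2 = 389/4.
Price P = 456 - 1167/4 = 657/4.
Talus's profit: (657/4 - 67)·(389/2) = 18915.1250.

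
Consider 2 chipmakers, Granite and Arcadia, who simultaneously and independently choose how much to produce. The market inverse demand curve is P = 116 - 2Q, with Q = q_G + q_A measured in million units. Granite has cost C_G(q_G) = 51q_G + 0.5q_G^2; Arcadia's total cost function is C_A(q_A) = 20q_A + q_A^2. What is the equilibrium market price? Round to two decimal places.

Granite's profit: π_G = (116 - 2Q)q_G - (51q_G + (1/2)q_G²). Setting ∂π_G/∂q_G = 0: 65 - 5q_G - 2(q_A) = 0.
Arcadia's first-order condition: 96 - 6q_A - 2(q_G) = 0.
Best responses: q_G = (65 - 2q_A)/5, q_A = (96 - 2q_G)/6.
Solving the pair: q_G = 99/13, q_A = 175/13.
Total output Q = 274/13, so price P = 116 - 2·(274/13) = 960/13.

73.85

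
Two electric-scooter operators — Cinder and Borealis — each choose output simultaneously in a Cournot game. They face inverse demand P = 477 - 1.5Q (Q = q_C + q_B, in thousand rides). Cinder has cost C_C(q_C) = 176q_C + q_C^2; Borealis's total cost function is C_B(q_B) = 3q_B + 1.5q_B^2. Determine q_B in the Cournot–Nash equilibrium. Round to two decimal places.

69.14

Cinder's profit: π_C = (477 - 1.5Q)q_C - (176q_C + q_C²). Setting ∂π_C/∂q_C = 0: 301 - 5q_C - (3/2)(q_B) = 0.
Borealis's profit: π_B = (477 - 1.5Q)q_B - (3q_B + (3/2)q_B²). Setting ∂π_B/∂q_B = 0: 474 - 6q_B - (3/2)(q_C) = 0.
So q_C = (301 - (3/2)q_B)/5 and q_B = (474 - (3/2)q_C)/6.
Substituting one into the other gives q_C = 1460/37 and q_B = 69.1351.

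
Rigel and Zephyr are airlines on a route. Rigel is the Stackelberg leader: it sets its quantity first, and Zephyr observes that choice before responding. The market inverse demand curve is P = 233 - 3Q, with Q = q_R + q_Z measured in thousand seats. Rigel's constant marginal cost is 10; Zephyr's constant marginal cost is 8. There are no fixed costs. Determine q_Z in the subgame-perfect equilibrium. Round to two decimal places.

The follower Zephyr best-responds to any q_R: π_Z = (233 - 3Q)q_Z - 8q_Z.
Follower FOC: 225 - 3q_R - 6q_Z = 0, so q_Z(q_R) = (225 - 3q_R)/6.
Rigel substitutes q_Z(q_R) into its own profit: π_R = q_R(233 - 3q_R - (225 - 3q_R)/2) - 10q_R = (241/2 - (3/2)q_R)q_R - 10q_R.
Maximising: ∂π_R/∂q_R = 221/2 - 3q_R = 0, giving q_R = 221/6.
Then q_Z = (225 - 3·(221/6))/6 = 229/12.

19.08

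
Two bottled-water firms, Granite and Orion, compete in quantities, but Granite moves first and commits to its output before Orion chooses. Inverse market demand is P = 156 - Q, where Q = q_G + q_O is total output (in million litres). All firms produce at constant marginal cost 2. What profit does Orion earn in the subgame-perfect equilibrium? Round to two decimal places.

1482.25

The follower Orion best-responds to any q_G: π_O = (156 - Q)q_O - 2q_O.
∂π_O/∂q_O = 154 - q_G - 2q_O = 0 gives the reaction function q_O = (154 - q_G)/2.
Granite substitutes q_O(q_G) into its own profit: π_G = q_G(156 - q_G - (154 - q_G)/2) - 2q_G = (79 - (1/2)q_G)q_G - 2q_G.
The leader's first-order condition 77 - q_G = 0 yields q_G = 77.
Then q_O = (154 - 77)/2 = 77/2.
Price P = 156 - 231/2 = 81/2.
Orion's profit: (81/2 - 2)·(77/2) = 1482.2500.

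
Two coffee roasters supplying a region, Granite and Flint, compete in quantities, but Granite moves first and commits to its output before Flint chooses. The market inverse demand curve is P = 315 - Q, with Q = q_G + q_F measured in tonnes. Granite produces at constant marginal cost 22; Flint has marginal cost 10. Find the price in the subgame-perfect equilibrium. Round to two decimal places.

92.25

The follower Flint best-responds to any q_G: π_F = (315 - Q)q_F - 10q_F.
∂π_F/∂q_F = 305 - q_G - 2q_F = 0 gives the reaction function q_F = (305 - q_G)/2.
The leader anticipates this reaction. Substituting into P = 315 - Q gives P = 325/2 - (1/2)q_G, so π_G = (325/2 - (1/2)q_G)q_G - 22q_G.
Maximising: ∂π_G/∂q_G = 281/2 - q_G = 0, giving q_G = 281/2.
Then q_F = (305 - 281/2)/2 = 329/4.
Total output Q = 891/4, so price P = 315 - 891/4 = 369/4.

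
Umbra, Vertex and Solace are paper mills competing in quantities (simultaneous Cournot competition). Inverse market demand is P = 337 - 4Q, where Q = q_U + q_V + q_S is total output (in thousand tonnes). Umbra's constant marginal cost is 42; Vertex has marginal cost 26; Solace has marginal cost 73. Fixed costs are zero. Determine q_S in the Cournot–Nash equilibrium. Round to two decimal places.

Umbra's profit: π_U = (337 - 4Q)q_U - (42q_U). Setting ∂π_U/∂q_U = 0: 295 - 8q_U - 4(q_V + q_S) = 0.
Vertex's first-order condition: 311 - 8q_V - 4(q_U + q_S) = 0.
Solace's profit: π_S = (337 - 4Q)q_S - (73q_S). Setting ∂π_S/∂q_S = 0: 264 - 8q_S - 4(q_U + q_V) = 0.
Summing all 3 equations gives 870 − 16Q = 0, hence Q = 435/8.
Back-substituting: q_U = (295 − 435/2)/4 = 155/8, q_V = (311 − 435/2)/4 = 187/8, q_S = (264 − 435/2)/4 = 93/8.

11.63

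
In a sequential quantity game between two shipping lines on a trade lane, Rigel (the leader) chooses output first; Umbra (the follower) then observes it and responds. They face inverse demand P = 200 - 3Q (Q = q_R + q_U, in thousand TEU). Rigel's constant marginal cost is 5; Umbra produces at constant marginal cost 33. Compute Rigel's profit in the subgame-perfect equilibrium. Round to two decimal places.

The follower Umbra best-responds to any q_R: π_U = (200 - 3Q)q_U - 33q_U.
Follower FOC: 167 - 3q_R - 6q_U = 0, so q_U(q_R) = (167 - 3q_R)/6.
The leader anticipates this reaction. Substituting into P = 200 - 3Q gives P = 233/2 - (3/2)q_R, so π_R = (233/2 - (3/2)q_R)q_R - 5q_R.
The leader's first-order condition 223/2 - 3q_R = 0 yields q_R = 223/6.
Then q_U = (167 - 3·(223/6))/6 = 37/4.
Price P = 200 - 3·(557/12) = 243/4.
Rigel's profit: (243/4 - 5)·(223/6) = 2072.0417.

2072.04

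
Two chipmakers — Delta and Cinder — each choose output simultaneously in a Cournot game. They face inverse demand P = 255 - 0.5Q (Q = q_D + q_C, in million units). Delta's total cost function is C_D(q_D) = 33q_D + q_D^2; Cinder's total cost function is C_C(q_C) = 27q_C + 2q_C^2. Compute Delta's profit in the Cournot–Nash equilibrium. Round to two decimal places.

Delta's profit: π_D = (255 - 0.5Q)q_D - (33q_D + q_D²). Setting ∂π_D/∂q_D = 0: 222 - 3q_D - (1/2)(q_C) = 0.
Cinder's profit: π_C = (255 - 0.5Q)q_C - (27q_C + 2q_C²). Setting ∂π_C/∂q_C = 0: 228 - 5q_C - (1/2)(q_D) = 0.
So q_D = (222 - (1/2)q_C)/3 and q_C = (228 - (1/2)q_D)/5.
Substituting one into the other gives q_D = 67.5254 and q_C = 38.8475.
Price P = 255 - (1/2)·106.3729 = 201.8136.
Delta's profit: 201.8136·67.5254 - 33·67.5254 - 67.5254² = 6839.5243.

6839.52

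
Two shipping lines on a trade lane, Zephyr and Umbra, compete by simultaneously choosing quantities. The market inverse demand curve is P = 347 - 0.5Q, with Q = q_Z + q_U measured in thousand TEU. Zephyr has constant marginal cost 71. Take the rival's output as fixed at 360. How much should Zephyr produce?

96

With the rival's output fixed at 360, Zephyr's profit is π_Z = (347 - (1/2)·360 - (1/2)q_Z)q_Z - (71q_Z) = (167 - (1/2)q_Z)q_Z - (71q_Z).
∂π_Z/∂q_Z = 96 - q_Z = 0, so q_Z = 96.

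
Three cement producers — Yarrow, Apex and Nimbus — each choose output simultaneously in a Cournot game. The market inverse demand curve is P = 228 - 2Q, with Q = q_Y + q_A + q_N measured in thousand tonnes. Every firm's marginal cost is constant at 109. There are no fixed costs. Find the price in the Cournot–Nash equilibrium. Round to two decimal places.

A representative firm's profit is π_i = q_i(228 - 2Q) - 109q_i.
First-order condition (treating rivals' output as given): 119 - 4q_i - 2·Σ_{j≠i} q_j = 0.
By symmetry each firm produces the same amount; substituting Σ_{j≠i} q_j = 2q_i yields q_i = 119/8.
Total output Q = 357/8, so price P = 228 - 2·(357/8) = 555/4.

138.75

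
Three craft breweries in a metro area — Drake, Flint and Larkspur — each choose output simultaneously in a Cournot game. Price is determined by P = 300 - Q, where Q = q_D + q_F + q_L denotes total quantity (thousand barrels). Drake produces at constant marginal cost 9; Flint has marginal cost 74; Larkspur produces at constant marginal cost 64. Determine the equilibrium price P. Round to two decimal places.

111.75

Drake's profit: π_D = (300 - Q)q_D - (9q_D). Setting ∂π_D/∂q_D = 0: 291 - 2q_D - (q_F + q_L) = 0.
Flint's first-order condition: 226 - 2q_F - (q_D + q_L) = 0.
Larkspur's profit: π_L = (300 - Q)q_L - (64q_L). Setting ∂π_L/∂q_L = 0: 236 - 2q_L - (q_D + q_F) = 0.
Summing all 3 equations gives 753 − 4Q = 0, hence Q = 753/4.
Back-substituting: q_D = (291 − 753/4) = 411/4, q_F = (226 − 753/4) = 151/4, q_L = (236 − 753/4) = 191/4.
Total output Q = 753/4, so price P = 300 - 753/4 = 447/4.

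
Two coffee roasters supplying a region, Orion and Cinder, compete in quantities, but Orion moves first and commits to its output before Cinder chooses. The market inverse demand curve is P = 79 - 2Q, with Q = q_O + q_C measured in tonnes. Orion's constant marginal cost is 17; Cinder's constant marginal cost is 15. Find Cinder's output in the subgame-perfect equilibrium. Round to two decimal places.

8.50

Solve by backward induction. Given q_O, the follower Cinder maximises π_C = (79 - 2q_O - 2q_C)q_C - 15q_C.
∂π_C/∂q_C = 64 - 2q_O - 4q_C = 0 gives the reaction function q_C = (64 - 2q_O)/4.
Orion substitutes q_C(q_O) into its own profit: π_O = q_O(79 - 2q_O - (64 - 2q_O)/2) - 17q_O = (47 - q_O)q_O - 17q_O.
Leader FOC: 30 - 2q_O = 0, so q_O = 15.
Then q_C = (64 - 2·15)/4 = 17/2.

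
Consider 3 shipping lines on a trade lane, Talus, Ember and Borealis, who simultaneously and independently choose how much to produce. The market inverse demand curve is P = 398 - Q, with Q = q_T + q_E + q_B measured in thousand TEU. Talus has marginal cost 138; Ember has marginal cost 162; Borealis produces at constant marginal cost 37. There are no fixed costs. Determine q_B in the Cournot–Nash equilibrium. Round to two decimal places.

146.75

Talus's profit: π_T = (398 - Q)q_T - (138q_T). Setting ∂π_T/∂q_T = 0: 260 - 2q_T - (q_E + q_B) = 0.
Ember's profit: π_E = (398 - Q)q_E - (162q_E). Setting ∂π_E/∂q_E = 0: 236 - 2q_E - (q_T + q_B) = 0.
Borealis's first-order condition: 361 - 2q_B - (q_T + q_E) = 0.
Adding the 3 first-order conditions: 857 − 4Q = 0, so Q = 857/4.
Back-substituting: q_T = (260 − 857/4) = 183/4, q_E = (236 − 857/4) = 87/4, q_B = (361 − 857/4) = 587/4.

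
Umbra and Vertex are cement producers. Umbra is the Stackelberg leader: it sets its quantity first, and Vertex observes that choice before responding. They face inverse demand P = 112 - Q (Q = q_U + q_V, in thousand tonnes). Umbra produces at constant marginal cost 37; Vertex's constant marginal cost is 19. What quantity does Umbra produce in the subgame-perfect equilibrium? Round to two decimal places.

Solve by backward induction. Given q_U, the follower Vertex maximises π_V = (112 - q_U - q_V)q_V - 19q_V.
Follower FOC: 93 - q_U - 2q_V = 0, so q_V(q_U) = (93 - q_U)/2.
The leader anticipates this reaction. Substituting into P = 112 - Q gives P = 131/2 - (1/2)q_U, so π_U = (131/2 - (1/2)q_U)q_U - 37q_U.
Maximising: ∂π_U/∂q_U = 57/2 - q_U = 0, giving q_U = 57/2.
Then q_V = (93 - 57/2)/2 = 129/4.

28.50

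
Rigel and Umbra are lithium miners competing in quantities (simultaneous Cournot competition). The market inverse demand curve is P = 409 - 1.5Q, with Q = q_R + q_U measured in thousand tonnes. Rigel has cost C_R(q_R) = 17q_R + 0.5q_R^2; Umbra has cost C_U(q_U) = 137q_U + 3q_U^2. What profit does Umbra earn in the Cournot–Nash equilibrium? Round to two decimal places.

987.65

Rigel's profit: π_R = (409 - 1.5Q)q_R - (17q_R + (1/2)q_R²). Setting ∂π_R/∂q_R = 0: 392 - 4q_R - (3/2)(q_U) = 0.
Umbra's first-order condition: 272 - 9q_U - (3/2)(q_R) = 0.
So q_R = (392 - (3/2)q_U)/4 and q_U = (272 - (3/2)q_R)/9.
Substituting one into the other gives q_R = 832/9 and q_U = 400/27.
Price P = 409 - (3/2)·107.2593 = 248.1111.
Umbra's profit: 248.1111·(400/27) - 137·(400/27) - 3(400/27)² = 987.6543.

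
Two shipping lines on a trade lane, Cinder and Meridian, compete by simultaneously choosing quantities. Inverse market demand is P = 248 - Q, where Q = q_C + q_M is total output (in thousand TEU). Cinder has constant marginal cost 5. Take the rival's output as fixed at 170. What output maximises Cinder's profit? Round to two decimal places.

With the rival's output fixed at 170, Cinder's profit is π_C = (248 - 170 - q_C)q_C - (5q_C) = (78 - q_C)q_C - (5q_C).
∂π_C/∂q_C = 73 - 2q_C = 0, so q_C = 73/2.

36.50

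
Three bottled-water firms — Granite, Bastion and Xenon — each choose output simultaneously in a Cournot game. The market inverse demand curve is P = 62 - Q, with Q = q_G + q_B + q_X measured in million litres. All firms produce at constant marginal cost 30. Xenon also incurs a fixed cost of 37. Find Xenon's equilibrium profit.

Each firm earns π_i = (62 - Q)q_i - 30q_i.
First-order condition (treating rivals' output as given): 32 - 2q_i - Σ_{j≠i} q_j = 0.
With identical firms every q_j equals q_i, so Σ_{j≠i} q_j = 2q_i and 32 = 4q_i, giving q_i = 8.
Price P = 62 - 24 = 38.
Xenon's profit: (38 - 30)·8 - 37 = 27.

27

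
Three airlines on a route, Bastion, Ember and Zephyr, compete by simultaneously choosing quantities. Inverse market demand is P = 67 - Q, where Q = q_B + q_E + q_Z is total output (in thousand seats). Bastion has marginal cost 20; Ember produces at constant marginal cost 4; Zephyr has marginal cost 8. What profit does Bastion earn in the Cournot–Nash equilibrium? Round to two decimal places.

22.56

Bastion's profit: π_B = (67 - Q)q_B - (20q_B). Setting ∂π_B/∂q_B = 0: 47 - 2q_B - (q_E + q_Z) = 0.
Ember's profit: π_E = (67 - Q)q_E - (4q_E). Setting ∂π_E/∂q_E = 0: 63 - 2q_E - (q_B + q_Z) = 0.
Zephyr's profit: π_Z = (67 - Q)q_Z - (8q_Z). Setting ∂π_Z/∂q_Z = 0: 59 - 2q_Z - (q_B + q_E) = 0.
Adding the 3 conditions: 169 − 2Q − 2Q = 0, i.e. Q = 169/4.
Back-substituting: q_B = (47 − 169/4) = 19/4, q_E = (63 − 169/4) = 83/4, q_Z = (59 − 169/4) = 67/4.
Price P = 67 - 169/4 = 99/4.
Bastion's profit: (99/4 - 20)·(19/4) = 361/16.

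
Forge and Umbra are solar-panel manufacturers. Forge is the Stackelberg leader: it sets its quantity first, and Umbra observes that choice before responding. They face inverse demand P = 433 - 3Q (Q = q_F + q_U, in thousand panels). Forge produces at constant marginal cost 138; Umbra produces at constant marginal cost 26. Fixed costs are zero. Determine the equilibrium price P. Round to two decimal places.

Solve by backward induction. Given q_F, the follower Umbra maximises π_U = (433 - 3q_F - 3q_U)q_U - 26q_U.
Setting the follower's marginal profit to zero, 407 - 3q_F - 6q_U = 0, i.e. q_U = (407 - 3q_F)/6.
The leader anticipates this reaction. Substituting into P = 433 - 3Q gives P = 459/2 - (3/2)q_F, so π_F = (459/2 - (3/2)q_F)q_F - 138q_F.
The leader's first-order condition 183/2 - 3q_F = 0 yields q_F = 61/2.
Then q_U = (407 - 3·(61/2))/6 = 631/12.
Total output Q = 997/12, so price P = 433 - 3·(997/12) = 735/4.

183.75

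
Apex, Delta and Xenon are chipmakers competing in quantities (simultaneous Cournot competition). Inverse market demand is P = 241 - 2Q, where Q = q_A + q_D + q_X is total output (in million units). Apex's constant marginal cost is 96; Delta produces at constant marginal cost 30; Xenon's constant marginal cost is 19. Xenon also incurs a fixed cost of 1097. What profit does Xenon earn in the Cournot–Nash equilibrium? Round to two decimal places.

1906.13

Apex's profit: π_A = (241 - 2Q)q_A - (96q_A). Setting ∂π_A/∂q_A = 0: 145 - 4q_A - 2(q_D + q_X) = 0.
Delta's first-order condition: 211 - 4q_D - 2(q_A + q_X) = 0.
Xenon's profit: π_X = (241 - 2Q)q_X - (19q_X). Setting ∂π_X/∂q_X = 0: 222 - 4q_X - 2(q_A + q_D) = 0.
Adding the 3 conditions: 578 − 4Q − 4Q = 0, i.e. Q = 289/4.
Back-substituting: q_A = (145 − 289/2)/2 = 1/4, q_D = (211 − 289/2)/2 = 133/4, q_X = (222 − 289/2)/2 = 155/4.
Price P = 241 - 2·(289/4) = 193/2.
Xenon's profit: (193/2 - 19)·(155/4) - 1097 = 1906.1250.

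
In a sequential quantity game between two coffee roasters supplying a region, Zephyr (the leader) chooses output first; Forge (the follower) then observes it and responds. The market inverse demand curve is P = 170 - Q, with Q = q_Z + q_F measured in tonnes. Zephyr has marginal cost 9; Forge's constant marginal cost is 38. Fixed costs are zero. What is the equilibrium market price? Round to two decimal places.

The follower Forge best-responds to any q_Z: π_F = (170 - Q)q_F - 38q_F.
∂π_F/∂q_F = 132 - q_Z - 2q_F = 0 gives the reaction function q_F = (132 - q_Z)/2.
Zephyr substitutes q_F(q_Z) into its own profit: π_Z = q_Z(170 - q_Z - (132 - q_Z)/2) - 9q_Z = (104 - (1/2)q_Z)q_Z - 9q_Z.
Leader FOC: 95 - q_Z = 0, so q_Z = 95.
Then q_F = (132 - 95)/2 = 37/2.
Total output Q = 227/2, so price P = 170 - 227/2 = 113/2.

56.50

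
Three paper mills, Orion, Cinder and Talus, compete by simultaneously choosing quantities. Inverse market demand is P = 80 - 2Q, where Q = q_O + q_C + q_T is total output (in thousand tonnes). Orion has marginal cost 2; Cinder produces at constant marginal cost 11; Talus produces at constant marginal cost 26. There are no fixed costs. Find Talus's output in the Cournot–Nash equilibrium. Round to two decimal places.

Orion's profit: π_O = (80 - 2Q)q_O - (2q_O). Setting ∂π_O/∂q_O = 0: 78 - 4q_O - 2(q_C + q_T) = 0.
Cinder's profit: π_C = (80 - 2Q)q_C - (11q_C). Setting ∂π_C/∂q_C = 0: 69 - 4q_C - 2(q_O + q_T) = 0.
Talus's first-order condition: 54 - 4q_T - 2(q_O + q_C) = 0.
Summing all 3 equations gives 201 − 8Q = 0, hence Q = 201/8.
Back-substituting: q_O = (78 − 201/4)/2 = 111/8, q_C = (69 − 201/4)/2 = 75/8, q_T = (54 − 201/4)/2 = 15/8.

1.88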